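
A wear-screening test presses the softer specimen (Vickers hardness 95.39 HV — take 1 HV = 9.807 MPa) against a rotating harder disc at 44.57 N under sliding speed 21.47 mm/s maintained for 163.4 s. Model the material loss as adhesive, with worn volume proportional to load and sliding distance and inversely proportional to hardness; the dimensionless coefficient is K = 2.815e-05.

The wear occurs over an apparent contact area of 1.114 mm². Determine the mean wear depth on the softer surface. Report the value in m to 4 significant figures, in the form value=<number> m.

value=4.224e-06 m

All working math keeps full float precision, and intermediates are shown rounded, and a single final rounding, at 4 significant figures.
Convert: Sliding speed v = 21.47 mm/s = 0.02147 m/s. The distance L = v·t = 0.02147 m/s × 163.4 s = 3.508 m.
Convert: Hardness H = 95.39 HV × 9.807 MPa/HV = 935.5 MPa = 9.355e+08 Pa.
Convert: Contact area A = 1.114 mm² = 1.114e-06 m².
Expressed in SI base units: W = 44.57 N, H = 9.355e+08 Pa, K = 2.815e-05.
Apply Archard: V = K·W·L/H = 2.815e-05 · 44.57 · 3.508 / 9.355e+08 = 4.705e-12 m³.
Mean depth h = V/A = 4.705e-12 / 1.114e-06 = 4.224e-06 m.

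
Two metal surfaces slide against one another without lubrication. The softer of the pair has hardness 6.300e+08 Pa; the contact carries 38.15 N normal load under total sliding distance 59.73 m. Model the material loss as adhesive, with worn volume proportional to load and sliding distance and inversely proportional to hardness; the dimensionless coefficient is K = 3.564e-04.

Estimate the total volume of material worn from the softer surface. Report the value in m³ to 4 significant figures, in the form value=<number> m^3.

value=1.289e-09 m^3

Intermediate values are shown rounded, and the computation holds exact precision. Rounded once at the end, at four significant digits.
In SI base units, W = 38.15 N, H = 6.300e+08 Pa, K = 3.564e-04.
Archard relation: V = K·W·L/H = 3.564e-04 · 38.15 · 59.73 / 6.300e+08 = 1.289e-09 m³.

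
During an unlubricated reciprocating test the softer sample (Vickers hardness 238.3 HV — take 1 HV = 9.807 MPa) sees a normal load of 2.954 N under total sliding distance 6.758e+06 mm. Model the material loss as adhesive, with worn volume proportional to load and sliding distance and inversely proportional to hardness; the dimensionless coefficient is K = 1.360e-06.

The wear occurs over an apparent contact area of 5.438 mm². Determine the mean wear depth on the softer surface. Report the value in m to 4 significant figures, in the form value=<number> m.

The algebra carries exact precision, and printed values are rounded, and a single final rounding to 4 significant digits.
Distance L = 6.758e+06 mm = 6758 m.
Hardness H = 238.3 HV × 9.807 MPa/HV = 2337 MPa = 2.337e+09 Pa.
Contact area A = 5.438 mm² = 5.438e-06 m².
In SI base units: W = 2.954 N, H = 2.337e+09 Pa, K = 1.360e-06.
The Archard volume V = K·W·L/H = 1.360e-06 · 2.954 · 6758 / 2.337e+09 = 1.162e-11 m³.
Wear depth h = V/A = 1.162e-11 / 5.438e-06 = 2.136e-06 m.

value=2.136e-06 m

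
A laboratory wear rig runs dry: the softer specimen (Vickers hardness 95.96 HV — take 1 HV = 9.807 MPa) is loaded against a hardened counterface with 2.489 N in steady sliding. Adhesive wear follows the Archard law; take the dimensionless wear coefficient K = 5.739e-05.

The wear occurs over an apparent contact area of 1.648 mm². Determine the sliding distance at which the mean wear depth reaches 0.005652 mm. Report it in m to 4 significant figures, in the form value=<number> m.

value=61.37 m

All working math runs at exact precision. Quoted intermediates are rounded. Rounded just once to 4 significant digits.
Hardness H = 95.96 HV × 9.807 MPa/HV = 941.1 MPa = 9.411e+08 Pa.
Contact area A = 1.648 mm² = 1.648e-06 m².
Depth limit h_lim = 0.005652 mm = 5.652e-06 m.
SI base units throughout: W = 2.489 N, H = 9.411e+08 Pa, K = 5.739e-05.
Volume at the limit: V_lim = h_lim·A = 5.652e-06 · 1.648e-06 = 9.314e-12 m³.
Thus life L = V_lim·H/(K·W) = 9.314e-12 · 9.411e+08 / (5.739e-05 · 2.489) = 61.37 m.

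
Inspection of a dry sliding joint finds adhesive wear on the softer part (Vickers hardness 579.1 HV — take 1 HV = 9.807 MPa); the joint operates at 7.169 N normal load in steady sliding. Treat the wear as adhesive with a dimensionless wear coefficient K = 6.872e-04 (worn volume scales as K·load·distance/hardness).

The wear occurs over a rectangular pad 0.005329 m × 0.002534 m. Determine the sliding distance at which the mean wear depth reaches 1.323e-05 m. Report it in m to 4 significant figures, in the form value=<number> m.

value=205.9 m

Intermediates are displayed rounded. The computation runs at full float precision; one last rounding, at four significant digits.
Convert: Hardness H = 579.1 HV × 9.807 MPa/HV = 5679 MPa = 5.679e+09 Pa.
Convert: Contact area A = 0.005329 m × 0.002534 m = 1.350e-05 m².
In SI base units: W = 7.169 N, H = 5.679e+09 Pa, K = 6.872e-04.
Volume at the limit: V_lim = h_lim·A = 1.323e-05 · 1.350e-05 = 1.787e-10 m³.
Inverting, life L = V_lim·H/(K·W) = 1.787e-10 · 5.679e+09 / (6.872e-04 · 7.169) = 205.9 m.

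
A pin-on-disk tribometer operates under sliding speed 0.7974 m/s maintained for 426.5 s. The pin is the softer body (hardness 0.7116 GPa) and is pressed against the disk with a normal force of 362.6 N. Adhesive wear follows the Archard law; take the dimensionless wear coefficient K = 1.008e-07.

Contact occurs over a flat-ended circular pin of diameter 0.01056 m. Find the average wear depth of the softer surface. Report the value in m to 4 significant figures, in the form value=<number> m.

Each operation carries full precision, and intermediate values are shown rounded, and a single final rounding, at four significant digits.
Sliding distance L = v·t = 0.7974 m/s × 426.5 s = 340.1 m.
Hardness H = 0.7116 GPa = 7.116e+08 Pa.
Contact area A = π·d²/4 = π·(0.01056 m)²/4 = 8.758e-05 m².
SI base units throughout: W = 362.6 N, H = 7.116e+08 Pa, K = 1.008e-07.
Volume removed: V = K·W·L/H = 1.008e-07 · 362.6 · 340.1 / 7.116e+08 = 1.747e-11 m³.
Depth h = V/A = 1.747e-11 / 8.758e-05 = 1.994e-07 m.

value=1.994e-07 m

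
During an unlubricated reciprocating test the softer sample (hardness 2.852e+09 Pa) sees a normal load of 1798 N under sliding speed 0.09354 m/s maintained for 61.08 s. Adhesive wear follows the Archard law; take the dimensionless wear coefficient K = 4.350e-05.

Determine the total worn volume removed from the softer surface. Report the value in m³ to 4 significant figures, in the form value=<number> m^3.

value=1.567e-10 m^3

Intermediate values are printed rounded, and the algebra keeps full precision; rounded once at the end to 4 significant digits.
Convert: Path length L = v·t = 0.09354 m/s × 61.08 s = 5.713 m.
Restated in SI base units: W = 1798 N, H = 2.852e+09 Pa, K = 4.350e-05.
Archard volume V = K·W·L/H = 4.350e-05 · 1798 · 5.713 / 2.852e+09 = 1.567e-10 m³.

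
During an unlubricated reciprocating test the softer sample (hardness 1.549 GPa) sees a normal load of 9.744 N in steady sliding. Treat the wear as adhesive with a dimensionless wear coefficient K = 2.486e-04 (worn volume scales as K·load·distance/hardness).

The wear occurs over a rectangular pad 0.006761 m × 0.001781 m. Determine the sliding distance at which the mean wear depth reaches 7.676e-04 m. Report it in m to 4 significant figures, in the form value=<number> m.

Shown intermediates are rounded; all working math maintains full precision; rounded just once: four significant digits.
Convert: Hardness H = 1.549 GPa = 1.549e+09 Pa.
Convert: Contact area A = 0.006761 m × 0.001781 m = 1.204e-05 m².
Expressed in SI base units: W = 9.744 N, H = 1.549e+09 Pa, K = 2.486e-04.
Allowed volume V_lim = h_lim·A = 7.676e-04 · 1.204e-05 = 9.243e-09 m³.
So the life L = V_lim·H/(K·W) = 9.243e-09 · 1.549e+09 / (2.486e-04 · 9.744) = 5910 m.

value=5910 m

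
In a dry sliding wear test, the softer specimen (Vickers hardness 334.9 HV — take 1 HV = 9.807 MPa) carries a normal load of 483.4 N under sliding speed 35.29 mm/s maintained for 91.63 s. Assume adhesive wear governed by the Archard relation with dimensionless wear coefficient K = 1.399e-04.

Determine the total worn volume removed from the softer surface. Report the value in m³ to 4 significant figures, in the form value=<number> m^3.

value=6.658e-11 m^3

All working math runs at exact precision — intermediates are displayed rounded, and rounded once at the end: four significant figures.
Convert: Sliding speed v = 35.29 mm/s = 0.03529 m/s. The distance L = v·t = 0.03529 m/s × 91.63 s = 3.234 m.
Convert: Hardness H = 334.9 HV × 9.807 MPa/HV = 3284 MPa = 3.284e+09 Pa.
Working in SI base units: W = 483.4 N, H = 3.284e+09 Pa, K = 1.399e-04.
Apply Archard: V = K·W·L/H = 1.399e-04 · 483.4 · 3.234 / 3.284e+09 = 6.658e-11 m³.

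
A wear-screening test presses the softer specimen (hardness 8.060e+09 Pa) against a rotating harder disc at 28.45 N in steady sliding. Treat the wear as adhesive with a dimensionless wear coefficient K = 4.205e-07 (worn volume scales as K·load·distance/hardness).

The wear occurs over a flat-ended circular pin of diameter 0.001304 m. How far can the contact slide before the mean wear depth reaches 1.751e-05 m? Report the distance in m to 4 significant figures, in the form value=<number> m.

value=1.575e+04 m

Every step holds full precision, and the intermediates are printed rounded; one final rounding to 4 significant digits.
Contact area A = π·d²/4 = π·(0.001304 m)²/4 = 1.336e-06 m².
Restated in SI base units: W = 28.45 N, H = 8.060e+09 Pa, K = 4.205e-07.
Permissible volume V_lim = h_lim·A = 1.751e-05 · 1.336e-06 = 2.338e-11 m³.
So the life L = V_lim·H/(K·W) = 2.338e-11 · 8.060e+09 / (4.205e-07 · 28.45) = 1.575e+04 m.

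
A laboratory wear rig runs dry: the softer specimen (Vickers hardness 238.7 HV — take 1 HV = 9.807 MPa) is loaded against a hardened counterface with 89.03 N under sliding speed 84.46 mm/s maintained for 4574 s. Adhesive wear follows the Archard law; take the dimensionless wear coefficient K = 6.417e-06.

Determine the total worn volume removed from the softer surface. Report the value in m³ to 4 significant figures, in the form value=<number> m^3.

Each operation keeps full float precision, and the intermediates are displayed rounded; rounded just once to four significant figures.
Convert: Sliding speed v = 84.46 mm/s = 0.08446 m/s. Path length L = v·t = 0.08446 m/s × 4574 s = 386.3 m.
Convert: Hardness H = 238.7 HV × 9.807 MPa/HV = 2341 MPa = 2.341e+09 Pa.
Restated in SI base units: W = 89.03 N, H = 2.341e+09 Pa, K = 6.417e-06.
Worn volume V = K·W·L/H = 6.417e-06 · 89.03 · 386.3 / 2.341e+09 = 9.428e-11 m³.

value=9.428e-11 m^3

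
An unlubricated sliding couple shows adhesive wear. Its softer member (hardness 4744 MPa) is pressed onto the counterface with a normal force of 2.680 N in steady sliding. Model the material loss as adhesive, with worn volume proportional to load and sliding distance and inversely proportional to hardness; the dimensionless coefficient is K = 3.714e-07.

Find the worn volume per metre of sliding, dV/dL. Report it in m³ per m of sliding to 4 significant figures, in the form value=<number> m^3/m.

The intermediates are printed rounded, and every step holds full float precision; one final rounding to 4 significant digits.
Convert: Hardness H = 4744 MPa = 4.744e+09 Pa.
Working in SI base units: W = 2.680 N, H = 4.744e+09 Pa, K = 3.714e-07.
The wear rate dV/dL = K·W/H: 3.714e-07 · 2.680 / 4.744e+09 = 2.098e-16 m³/m.

value=2.098e-16 m^3/m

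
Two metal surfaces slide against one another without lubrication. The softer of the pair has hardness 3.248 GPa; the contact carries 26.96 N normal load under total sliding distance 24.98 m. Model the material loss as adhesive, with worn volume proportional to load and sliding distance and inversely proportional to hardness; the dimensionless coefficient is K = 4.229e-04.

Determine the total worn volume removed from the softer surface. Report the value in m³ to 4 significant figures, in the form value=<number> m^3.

All working math maintains full float precision — the intermediates are displayed rounded, and a lone final rounding to 4 significant digits.
Hardness H = 3.248 GPa = 3.248e+09 Pa.
In SI base units, W = 26.96 N, H = 3.248e+09 Pa, K = 4.229e-04.
Worn volume V = K·W·L/H = 4.229e-04 · 26.96 · 24.98 / 3.248e+09 = 8.769e-11 m³.

value=8.769e-11 m^3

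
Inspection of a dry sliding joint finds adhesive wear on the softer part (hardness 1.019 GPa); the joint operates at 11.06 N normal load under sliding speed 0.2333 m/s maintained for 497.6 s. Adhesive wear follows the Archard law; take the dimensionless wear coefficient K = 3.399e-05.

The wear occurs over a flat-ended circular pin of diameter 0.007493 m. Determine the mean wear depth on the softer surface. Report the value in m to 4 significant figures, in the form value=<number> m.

Intermediates are printed rounded — the computation runs at full precision. Rounded just once to 4 significant digits.
Convert: Distance L = v·t = 0.2333 m/s × 497.6 s = 116.1 m.
Convert: Hardness H = 1.019 GPa = 1.019e+09 Pa.
Convert: Contact area A = π·d²/4 = π·(0.007493 m)²/4 = 4.410e-05 m².
As SI base values: W = 11.06 N, H = 1.019e+09 Pa, K = 3.399e-05.
Archard relation: V = K·W·L/H = 3.399e-05 · 11.06 · 116.1 / 1.019e+09 = 4.283e-11 m³.
Depth of wear h = V/A = 4.283e-11 / 4.410e-05 = 9.712e-07 m.

value=9.712e-07 m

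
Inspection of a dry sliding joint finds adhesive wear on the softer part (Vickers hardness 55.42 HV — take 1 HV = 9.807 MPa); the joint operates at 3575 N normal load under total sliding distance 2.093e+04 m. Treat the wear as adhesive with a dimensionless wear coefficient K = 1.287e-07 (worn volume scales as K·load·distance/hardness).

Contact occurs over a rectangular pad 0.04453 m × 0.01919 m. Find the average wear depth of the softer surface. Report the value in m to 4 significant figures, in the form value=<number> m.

value=2.073e-05 m

The algebra carries full float precision; intermediates are shown rounded. Rounded just once to four significant figures.
Convert: Hardness H = 55.42 HV × 9.807 MPa/HV = 543.5 MPa = 5.435e+08 Pa.
Convert: Contact area A = 0.04453 m × 0.01919 m = 8.545e-04 m².
Expressed in SI base units: W = 3575 N, H = 5.435e+08 Pa, K = 1.287e-07.
The Archard volume V = K·W·L/H = 1.287e-07 · 3575 · 2.093e+04 / 5.435e+08 = 1.772e-08 m³.
Depth of wear h = V/A = 1.772e-08 / 8.545e-04 = 2.073e-05 m.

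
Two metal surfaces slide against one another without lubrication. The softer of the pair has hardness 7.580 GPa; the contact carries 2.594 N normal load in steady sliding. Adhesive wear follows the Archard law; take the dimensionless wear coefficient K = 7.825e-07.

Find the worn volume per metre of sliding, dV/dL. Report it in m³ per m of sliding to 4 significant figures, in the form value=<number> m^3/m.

value=2.678e-16 m^3/m

All working math carries full precision; intermediate values appear rounded — one last rounding to 4 significant figures.
Convert: Hardness H = 7.580 GPa = 7.580e+09 Pa.
SI base units throughout: W = 2.594 N, H = 7.580e+09 Pa, K = 7.825e-07.
Sliding wear rate dV/dL = K·W/H (no L dependence): 7.825e-07 · 2.594 / 7.580e+09 = 2.678e-16 m³/m.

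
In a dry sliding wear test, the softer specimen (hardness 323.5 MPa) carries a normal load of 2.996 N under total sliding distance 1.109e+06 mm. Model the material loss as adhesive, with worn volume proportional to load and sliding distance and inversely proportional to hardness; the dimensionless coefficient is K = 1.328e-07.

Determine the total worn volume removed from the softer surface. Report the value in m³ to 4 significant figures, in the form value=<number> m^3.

All working math keeps full precision — intermediate values are printed rounded — rounded once at the end: four significant digits.
Convert: Path length L = 1.109e+06 mm = 1109 m.
Convert: Hardness H = 323.5 MPa = 3.235e+08 Pa.
Collected in SI base units: W = 2.996 N, H = 3.235e+08 Pa, K = 1.328e-07.
Worn volume V = K·W·L/H = 1.328e-07 · 2.996 · 1109 / 3.235e+08 = 1.364e-12 m³.

value=1.364e-12 m^3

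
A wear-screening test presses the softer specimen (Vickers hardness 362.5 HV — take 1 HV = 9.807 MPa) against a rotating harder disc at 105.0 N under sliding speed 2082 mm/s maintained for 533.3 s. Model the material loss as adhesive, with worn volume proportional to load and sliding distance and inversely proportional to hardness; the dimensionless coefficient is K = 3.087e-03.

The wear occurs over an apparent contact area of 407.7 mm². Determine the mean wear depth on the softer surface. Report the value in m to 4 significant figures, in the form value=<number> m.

The intermediates are printed rounded, and all working math holds full precision; rounded once at the end to 4 significant figures.
Sliding speed v = 2082 mm/s = 2.082 m/s. Distance L = v·t = 2.082 m/s × 533.3 s = 1110 m.
Hardness H = 362.5 HV × 9.807 MPa/HV = 3555 MPa = 3.555e+09 Pa.
Contact area A = 407.7 mm² = 4.077e-04 m².
Working in SI base units: W = 105.0 N, H = 3.555e+09 Pa, K = 3.087e-03.
Worn volume V = K·W·L/H = 3.087e-03 · 105.0 · 1110 / 3.555e+09 = 1.012e-07 m³.
Mean depth h = V/A = 1.012e-07 / 4.077e-04 = 2.483e-04 m.

value=2.483e-04 m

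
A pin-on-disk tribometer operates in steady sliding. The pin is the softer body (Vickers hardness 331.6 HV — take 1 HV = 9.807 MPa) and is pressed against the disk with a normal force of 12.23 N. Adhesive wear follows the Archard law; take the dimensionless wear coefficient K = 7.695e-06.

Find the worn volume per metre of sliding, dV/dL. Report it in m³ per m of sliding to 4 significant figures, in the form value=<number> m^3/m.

The intermediates are shown rounded, and all working math maintains exact precision, and one last rounding to 4 significant digits.
Hardness H = 331.6 HV × 9.807 MPa/HV = 3252 MPa = 3.252e+09 Pa.
Expressed in SI base units: W = 12.23 N, H = 3.252e+09 Pa, K = 7.695e-06.
Sliding wear rate dV/dL = K·W/H, per unit distance: 7.695e-06 · 12.23 / 3.252e+09 = 2.894e-14 m³/m.

value=2.894e-14 m^3/m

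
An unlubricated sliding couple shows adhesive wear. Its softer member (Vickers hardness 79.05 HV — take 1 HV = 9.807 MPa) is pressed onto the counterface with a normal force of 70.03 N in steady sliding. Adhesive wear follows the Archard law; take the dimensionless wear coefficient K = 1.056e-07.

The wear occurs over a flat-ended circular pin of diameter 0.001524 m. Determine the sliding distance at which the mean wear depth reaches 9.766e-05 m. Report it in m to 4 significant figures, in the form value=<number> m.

All working math keeps full float precision, and printed values are rounded, and a lone final rounding to four significant digits.
Hardness H = 79.05 HV × 9.807 MPa/HV = 775.2 MPa = 7.752e+08 Pa.
Contact area A = π·d²/4 = π·(0.001524 m)²/4 = 1.824e-06 m².
In SI base units: W = 70.03 N, H = 7.752e+08 Pa, K = 1.056e-07.
Limit volume V_lim = h_lim·A = 9.766e-05 · 1.824e-06 = 1.781e-10 m³.
So the life L = V_lim·H/(K·W) = 1.781e-10 · 7.752e+08 / (1.056e-07 · 70.03) = 1.868e+04 m.

value=1.868e+04 m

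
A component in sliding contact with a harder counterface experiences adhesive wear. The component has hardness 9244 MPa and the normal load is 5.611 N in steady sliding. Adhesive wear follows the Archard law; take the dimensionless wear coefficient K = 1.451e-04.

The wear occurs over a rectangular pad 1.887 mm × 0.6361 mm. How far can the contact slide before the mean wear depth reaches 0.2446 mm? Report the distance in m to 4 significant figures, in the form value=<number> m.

value=3334 m

Quoted intermediates are rounded. The algebra runs at full precision. Rounded once at the end to 4 significant digits.
Hardness H = 9244 MPa = 9.244e+09 Pa.
Pad sides 1.887 mm × 0.6361 mm = 1.887e-03 m × 6.361e-04 m. Contact area A = 1.887e-03 m × 6.361e-04 m = 1.200e-06 m².
Depth limit h_lim = 0.2446 mm = 2.446e-04 m.
In SI base units: W = 5.611 N, H = 9.244e+09 Pa, K = 1.451e-04.
Limit volume V_lim = h_lim·A = 2.446e-04 · 1.200e-06 = 2.936e-10 m³.
So the life L = V_lim·H/(K·W) = 2.936e-10 · 9.244e+09 / (1.451e-04 · 5.611) = 3334 m.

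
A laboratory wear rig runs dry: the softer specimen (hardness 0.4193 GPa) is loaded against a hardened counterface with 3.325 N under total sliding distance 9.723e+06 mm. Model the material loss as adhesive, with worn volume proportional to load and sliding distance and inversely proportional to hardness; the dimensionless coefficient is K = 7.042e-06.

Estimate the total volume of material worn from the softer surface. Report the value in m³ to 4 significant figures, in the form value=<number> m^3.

value=5.430e-10 m^3

Intermediates are displayed rounded; all working math carries full float precision. Rounded just once, at four significant figures.
Distance L = 9.723e+06 mm = 9723 m.
Hardness H = 0.4193 GPa = 4.193e+08 Pa.
Collected in SI base units: W = 3.325 N, H = 4.193e+08 Pa, K = 7.042e-06.
Volume removed: V = K·W·L/H = 7.042e-06 · 3.325 · 9723 / 4.193e+08 = 5.430e-10 m³.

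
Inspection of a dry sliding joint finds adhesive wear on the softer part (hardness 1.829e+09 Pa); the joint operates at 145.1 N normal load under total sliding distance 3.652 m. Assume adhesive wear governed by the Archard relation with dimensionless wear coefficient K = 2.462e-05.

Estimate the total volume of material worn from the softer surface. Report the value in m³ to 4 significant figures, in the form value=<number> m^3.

value=7.133e-12 m^3

Every step holds full float precision — the intermediates are printed rounded; rounded just once, at four significant digits.
Collected in SI base units: W = 145.1 N, H = 1.829e+09 Pa, K = 2.462e-05.
Wear volume V = K·W·L/H = 2.462e-05 · 145.1 · 3.652 / 1.829e+09 = 7.133e-12 m³.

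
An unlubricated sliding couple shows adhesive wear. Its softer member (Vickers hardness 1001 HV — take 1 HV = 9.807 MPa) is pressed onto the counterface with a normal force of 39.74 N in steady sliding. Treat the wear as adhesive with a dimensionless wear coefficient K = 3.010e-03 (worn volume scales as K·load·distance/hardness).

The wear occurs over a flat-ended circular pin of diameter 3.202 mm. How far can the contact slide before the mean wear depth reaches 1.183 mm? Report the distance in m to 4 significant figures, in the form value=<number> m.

value=781.8 m

Printed values are rounded — every step keeps full float precision — a single final rounding, at four significant figures.
Convert: Hardness H = 1001 HV × 9.807 MPa/HV = 9817 MPa = 9.817e+09 Pa.
Convert: Pin diameter d = 3.202 mm = 0.003202 m. Contact area A = π·d²/4 = π·(0.003202 m)²/4 = 8.053e-06 m².
Convert: Depth limit h_lim = 1.183 mm = 0.001183 m.
In SI base units, W = 39.74 N, H = 9.817e+09 Pa, K = 3.010e-03.
Limit volume V_lim = h_lim·A = 0.001183 · 8.053e-06 = 9.526e-09 m³.
Thus life L = V_lim·H/(K·W) = 9.526e-09 · 9.817e+09 / (3.010e-03 · 39.74) = 781.8 m.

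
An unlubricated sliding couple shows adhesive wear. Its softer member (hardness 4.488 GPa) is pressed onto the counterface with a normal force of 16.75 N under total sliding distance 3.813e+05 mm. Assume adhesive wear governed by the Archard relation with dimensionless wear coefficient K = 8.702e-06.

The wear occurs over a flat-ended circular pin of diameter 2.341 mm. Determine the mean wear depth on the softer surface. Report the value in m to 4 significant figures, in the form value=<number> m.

value=2.877e-06 m

The intermediates appear rounded — the algebra carries full precision — rounded once at the end to four significant figures.
Sliding distance L = 3.813e+05 mm = 381.3 m.
Hardness H = 4.488 GPa = 4.488e+09 Pa.
Pin diameter d = 2.341 mm = 0.002341 m. Contact area A = π·d²/4 = π·(0.002341 m)²/4 = 4.304e-06 m².
SI base units throughout: W = 16.75 N, H = 4.488e+09 Pa, K = 8.702e-06.
Archard volume V = K·W·L/H = 8.702e-06 · 16.75 · 381.3 / 4.488e+09 = 1.238e-11 m³.
Depth of wear h = V/A = 1.238e-11 / 4.304e-06 = 2.877e-06 m.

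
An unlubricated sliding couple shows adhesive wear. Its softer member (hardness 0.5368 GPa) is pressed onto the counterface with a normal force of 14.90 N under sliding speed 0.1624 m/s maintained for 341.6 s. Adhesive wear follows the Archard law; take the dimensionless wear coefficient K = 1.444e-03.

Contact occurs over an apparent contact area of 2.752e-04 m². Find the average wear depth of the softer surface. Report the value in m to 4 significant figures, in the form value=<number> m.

value=8.080e-06 m

The intermediates are displayed rounded. The computation carries full float precision — rounded once at the end: 4 significant figures.
Total distance L = v·t = 0.1624 m/s × 341.6 s = 55.48 m.
Hardness H = 0.5368 GPa = 5.368e+08 Pa.
In SI base units, W = 14.90 N, H = 5.368e+08 Pa, K = 1.444e-03.
Worn volume V = K·W·L/H = 1.444e-03 · 14.90 · 55.48 / 5.368e+08 = 2.224e-09 m³.
Wear depth h = V/A = 2.224e-09 / 2.752e-04 = 8.080e-06 m.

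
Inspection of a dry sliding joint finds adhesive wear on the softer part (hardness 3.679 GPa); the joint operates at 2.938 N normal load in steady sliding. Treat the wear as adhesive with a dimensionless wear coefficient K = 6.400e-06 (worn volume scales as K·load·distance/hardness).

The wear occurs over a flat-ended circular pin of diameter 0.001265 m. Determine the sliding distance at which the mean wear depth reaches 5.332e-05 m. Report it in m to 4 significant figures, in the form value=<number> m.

All arithmetic maintains full float precision; printed values are rounded. Rounded once at the end: four significant digits.
Hardness H = 3.679 GPa = 3.679e+09 Pa.
Contact area A = π·d²/4 = π·(0.001265 m)²/4 = 1.257e-06 m².
Working in SI base units: W = 2.938 N, H = 3.679e+09 Pa, K = 6.400e-06.
Volume at the limit: V_lim = h_lim·A = 5.332e-05 · 1.257e-06 = 6.701e-11 m³.
Inverting, life L = V_lim·H/(K·W) = 6.701e-11 · 3.679e+09 / (6.400e-06 · 2.938) = 1.311e+04 m.

value=1.311e+04 m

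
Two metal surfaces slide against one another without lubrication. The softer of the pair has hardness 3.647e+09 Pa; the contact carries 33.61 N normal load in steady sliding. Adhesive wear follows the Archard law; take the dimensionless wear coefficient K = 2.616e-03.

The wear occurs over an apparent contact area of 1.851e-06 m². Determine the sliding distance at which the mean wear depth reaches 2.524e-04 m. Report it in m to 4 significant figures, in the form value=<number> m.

value=19.38 m

The algebra keeps full precision. Quoted intermediates are rounded — one last rounding to four significant digits.
Restated in SI base units: W = 33.61 N, H = 3.647e+09 Pa, K = 2.616e-03.
Permissible volume V_lim = h_lim·A = 2.524e-04 · 1.851e-06 = 4.672e-10 m³.
Inverting, life L = V_lim·H/(K·W) = 4.672e-10 · 3.647e+09 / (2.616e-03 · 33.61) = 19.38 m.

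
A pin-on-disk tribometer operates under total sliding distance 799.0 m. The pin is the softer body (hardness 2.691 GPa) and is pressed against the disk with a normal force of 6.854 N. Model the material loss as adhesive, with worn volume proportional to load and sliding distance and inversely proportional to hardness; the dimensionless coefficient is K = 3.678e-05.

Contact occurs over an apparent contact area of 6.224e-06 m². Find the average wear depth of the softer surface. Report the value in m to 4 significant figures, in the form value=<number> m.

Intermediates appear rounded. Every step maintains full precision — rounded just once, at four significant figures.
Convert: Hardness H = 2.691 GPa = 2.691e+09 Pa.
Expressed in SI base units: W = 6.854 N, H = 2.691e+09 Pa, K = 3.678e-05.
Wear volume V = K·W·L/H = 3.678e-05 · 6.854 · 799.0 / 2.691e+09 = 7.485e-11 m³.
Wear depth h = V/A = 7.485e-11 / 6.224e-06 = 1.203e-05 m.

value=1.203e-05 m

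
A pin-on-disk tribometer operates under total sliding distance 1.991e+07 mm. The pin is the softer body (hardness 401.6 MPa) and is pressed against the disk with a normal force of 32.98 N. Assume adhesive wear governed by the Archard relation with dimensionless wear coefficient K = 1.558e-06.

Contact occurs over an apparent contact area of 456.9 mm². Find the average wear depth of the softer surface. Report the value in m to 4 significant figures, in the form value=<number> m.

value=5.575e-06 m

Every step carries full precision. Intermediate values are printed rounded — one final rounding to 4 significant digits.
The distance L = 1.991e+07 mm = 1.991e+04 m.
Hardness H = 401.6 MPa = 4.016e+08 Pa.
Contact area A = 456.9 mm² = 4.569e-04 m².
Restated in SI base units: W = 32.98 N, H = 4.016e+08 Pa, K = 1.558e-06.
Archard relation: V = K·W·L/H = 1.558e-06 · 32.98 · 1.991e+04 / 4.016e+08 = 2.547e-09 m³.
Average depth h = V/A = 2.547e-09 / 4.569e-04 = 5.575e-06 m.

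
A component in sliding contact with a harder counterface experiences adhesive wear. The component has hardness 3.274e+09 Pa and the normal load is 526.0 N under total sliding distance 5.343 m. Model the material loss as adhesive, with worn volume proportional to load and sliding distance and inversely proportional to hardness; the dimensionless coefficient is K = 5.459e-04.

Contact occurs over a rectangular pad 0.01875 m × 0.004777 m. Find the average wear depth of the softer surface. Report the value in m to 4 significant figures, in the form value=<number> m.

Printed values are rounded; every step maintains full float precision, and one final rounding to 4 significant figures.
Convert: Contact area A = 0.01875 m × 0.004777 m = 8.957e-05 m².
Expressed in SI base units: W = 526.0 N, H = 3.274e+09 Pa, K = 5.459e-04.
By Archard's law, V = K·W·L/H = 5.459e-04 · 526.0 · 5.343 / 3.274e+09 = 4.686e-10 m³.
Average depth h = V/A = 4.686e-10 / 8.957e-05 = 5.232e-06 m.

value=5.232e-06 m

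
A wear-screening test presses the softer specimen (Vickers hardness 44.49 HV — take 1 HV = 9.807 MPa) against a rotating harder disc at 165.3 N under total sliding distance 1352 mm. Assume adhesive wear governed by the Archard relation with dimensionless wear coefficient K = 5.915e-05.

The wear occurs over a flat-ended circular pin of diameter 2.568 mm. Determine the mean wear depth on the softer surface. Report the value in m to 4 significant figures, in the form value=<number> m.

value=5.850e-06 m

Shown intermediates are rounded; every step holds exact precision — one last rounding, at 4 significant figures.
Convert: Distance covered L = 1352 mm = 1.352 m.
Convert: Hardness H = 44.49 HV × 9.807 MPa/HV = 436.3 MPa = 4.363e+08 Pa.
Convert: Pin diameter d = 2.568 mm = 0.002568 m. Contact area A = π·d²/4 = π·(0.002568 m)²/4 = 5.179e-06 m².
Expressed in SI base units: W = 165.3 N, H = 4.363e+08 Pa, K = 5.915e-05.
The Archard volume V = K·W·L/H = 5.915e-05 · 165.3 · 1.352 / 4.363e+08 = 3.030e-11 m³.
Mean wear depth h = V/A = 3.030e-11 / 5.179e-06 = 5.850e-06 m.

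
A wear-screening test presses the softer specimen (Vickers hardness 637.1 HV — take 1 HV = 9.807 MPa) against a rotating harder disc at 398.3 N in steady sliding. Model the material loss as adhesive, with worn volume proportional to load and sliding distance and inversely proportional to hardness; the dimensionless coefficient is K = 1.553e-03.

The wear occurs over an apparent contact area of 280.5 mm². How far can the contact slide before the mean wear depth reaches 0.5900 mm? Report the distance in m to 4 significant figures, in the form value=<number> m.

value=1672 m

Intermediate values are shown rounded, and each operation carries exact precision — a single final rounding: four significant digits.
Convert: Hardness H = 637.1 HV × 9.807 MPa/HV = 6248 MPa = 6.248e+09 Pa.
Convert: Contact area A = 280.5 mm² = 2.805e-04 m².
Convert: Depth limit h_lim = 0.5900 mm = 5.900e-04 m.
SI base units throughout: W = 398.3 N, H = 6.248e+09 Pa, K = 1.553e-03.
Allowed volume V_lim = h_lim·A = 5.900e-04 · 2.805e-04 = 1.655e-07 m³.
Sliding life L = V_lim·H/(K·W) = 1.655e-07 · 6.248e+09 / (1.553e-03 · 398.3) = 1672 m.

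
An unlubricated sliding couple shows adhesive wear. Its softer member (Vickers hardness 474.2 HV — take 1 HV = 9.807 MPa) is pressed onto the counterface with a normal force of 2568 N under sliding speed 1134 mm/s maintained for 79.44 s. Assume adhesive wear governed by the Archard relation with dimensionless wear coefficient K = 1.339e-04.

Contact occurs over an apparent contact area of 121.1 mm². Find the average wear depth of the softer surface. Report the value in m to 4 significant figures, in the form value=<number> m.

Intermediate values appear rounded; each operation runs at exact precision; a single final rounding to 4 significant figures.
Sliding speed v = 1134 mm/s = 1.134 m/s. Total distance L = v·t = 1.134 m/s × 79.44 s = 90.08 m.
Hardness H = 474.2 HV × 9.807 MPa/HV = 4650 MPa = 4.650e+09 Pa.
Contact area A = 121.1 mm² = 1.211e-04 m².
As SI base values: W = 2568 N, H = 4.650e+09 Pa, K = 1.339e-04.
Apply Archard: V = K·W·L/H = 1.339e-04 · 2568 · 90.08 / 4.650e+09 = 6.661e-09 m³.
Mean wear depth h = V/A = 6.661e-09 / 1.211e-04 = 5.500e-05 m.

value=5.500e-05 m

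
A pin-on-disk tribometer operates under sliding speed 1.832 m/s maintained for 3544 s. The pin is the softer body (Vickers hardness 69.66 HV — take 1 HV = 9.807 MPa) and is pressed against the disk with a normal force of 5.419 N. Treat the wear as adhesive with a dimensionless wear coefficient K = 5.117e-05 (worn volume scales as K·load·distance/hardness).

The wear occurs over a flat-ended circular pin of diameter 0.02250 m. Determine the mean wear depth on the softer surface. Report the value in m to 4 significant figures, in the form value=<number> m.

All arithmetic carries exact precision. Intermediate values are shown rounded, and rounded just once, at 4 significant figures.
Total distance L = v·t = 1.832 m/s × 3544 s = 6493 m.
Hardness H = 69.66 HV × 9.807 MPa/HV = 683.2 MPa = 6.832e+08 Pa.
Contact area A = π·d²/4 = π·(0.02250 m)²/4 = 3.976e-04 m².
Expressed in SI base units: W = 5.419 N, H = 6.832e+08 Pa, K = 5.117e-05.
Worn volume V = K·W·L/H = 5.117e-05 · 5.419 · 6493 / 6.832e+08 = 2.635e-09 m³.
Depth of wear h = V/A = 2.635e-09 / 3.976e-04 = 6.628e-06 m.

value=6.628e-06 m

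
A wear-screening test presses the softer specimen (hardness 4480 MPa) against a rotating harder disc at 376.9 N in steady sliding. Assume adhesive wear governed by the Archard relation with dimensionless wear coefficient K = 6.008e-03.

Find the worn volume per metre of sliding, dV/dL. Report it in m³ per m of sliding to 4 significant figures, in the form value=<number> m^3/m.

value=5.054e-10 m^3/m

The computation keeps exact precision, and intermediates appear rounded, and one last rounding: 4 significant figures.
Hardness H = 4480 MPa = 4.480e+09 Pa.
Expressed in SI base units: W = 376.9 N, H = 4.480e+09 Pa, K = 6.008e-03.
Wear rate dV/dL = K·W/H: 6.008e-03 · 376.9 / 4.480e+09 = 5.054e-10 m³/m.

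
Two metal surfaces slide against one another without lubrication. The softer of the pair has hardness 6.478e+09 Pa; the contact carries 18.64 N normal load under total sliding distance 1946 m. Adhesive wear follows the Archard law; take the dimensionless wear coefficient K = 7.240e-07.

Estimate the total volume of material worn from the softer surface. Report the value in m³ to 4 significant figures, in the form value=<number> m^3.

value=4.054e-12 m^3

Each operation keeps full float precision, and intermediates are printed rounded; a single final rounding, at 4 significant digits.
Collected in SI base units: W = 18.64 N, H = 6.478e+09 Pa, K = 7.240e-07.
The Archard volume V = K·W·L/H = 7.240e-07 · 18.64 · 1946 / 6.478e+09 = 4.054e-12 m³.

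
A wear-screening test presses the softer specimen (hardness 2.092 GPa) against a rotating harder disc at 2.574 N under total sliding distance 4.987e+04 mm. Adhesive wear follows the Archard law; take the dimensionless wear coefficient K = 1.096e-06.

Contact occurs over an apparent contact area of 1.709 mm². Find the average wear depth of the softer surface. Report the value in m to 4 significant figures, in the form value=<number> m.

value=3.935e-08 m

Every step holds full float precision; intermediate values appear rounded; one last rounding to 4 significant digits.
Sliding distance L = 4.987e+04 mm = 49.87 m.
Hardness H = 2.092 GPa = 2.092e+09 Pa.
Contact area A = 1.709 mm² = 1.709e-06 m².
Collected in SI base units: W = 2.574 N, H = 2.092e+09 Pa, K = 1.096e-06.
Archard volume V = K·W·L/H = 1.096e-06 · 2.574 · 49.87 / 2.092e+09 = 6.725e-14 m³.
Mean depth h = V/A = 6.725e-14 / 1.709e-06 = 3.935e-08 m.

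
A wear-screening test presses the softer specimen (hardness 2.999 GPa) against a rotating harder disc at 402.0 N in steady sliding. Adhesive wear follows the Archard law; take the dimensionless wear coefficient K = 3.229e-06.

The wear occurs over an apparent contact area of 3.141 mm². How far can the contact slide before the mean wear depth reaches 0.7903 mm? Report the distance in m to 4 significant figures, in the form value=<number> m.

value=5735 m

The algebra keeps exact precision, and intermediate values appear rounded, and rounded once at the end to 4 significant digits.
Hardness H = 2.999 GPa = 2.999e+09 Pa.
Contact area A = 3.141 mm² = 3.141e-06 m².
Depth limit h_lim = 0.7903 mm = 7.903e-04 m.
In SI base units, W = 402.0 N, H = 2.999e+09 Pa, K = 3.229e-06.
At the depth limit, V_lim = h_lim·A = 7.903e-04 · 3.141e-06 = 2.482e-09 m³.
Inverting, life L = V_lim·H/(K·W) = 2.482e-09 · 2.999e+09 / (3.229e-06 · 402.0) = 5735 m.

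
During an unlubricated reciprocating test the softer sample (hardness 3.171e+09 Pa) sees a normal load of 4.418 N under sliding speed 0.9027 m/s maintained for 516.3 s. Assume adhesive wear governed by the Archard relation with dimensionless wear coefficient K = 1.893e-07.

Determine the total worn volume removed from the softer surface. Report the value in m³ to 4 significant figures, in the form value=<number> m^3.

The intermediates are displayed rounded, and the computation keeps exact precision, and rounded just once: four significant digits.
Distance L = v·t = 0.9027 m/s × 516.3 s = 466.1 m.
In SI base units: W = 4.418 N, H = 3.171e+09 Pa, K = 1.893e-07.
Archard relation: V = K·W·L/H = 1.893e-07 · 4.418 · 466.1 / 3.171e+09 = 1.229e-13 m³.

value=1.229e-13 m^3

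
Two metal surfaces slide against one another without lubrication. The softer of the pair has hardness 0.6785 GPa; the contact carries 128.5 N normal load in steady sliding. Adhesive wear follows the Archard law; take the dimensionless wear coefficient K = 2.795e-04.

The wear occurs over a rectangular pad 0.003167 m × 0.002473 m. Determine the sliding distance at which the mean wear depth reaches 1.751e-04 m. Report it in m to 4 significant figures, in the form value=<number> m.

value=25.91 m

The computation holds full precision. Intermediate values are displayed rounded. Rounded just once: four significant digits.
Hardness H = 0.6785 GPa = 6.785e+08 Pa.
Contact area A = 0.003167 m × 0.002473 m = 7.832e-06 m².
As SI base values: W = 128.5 N, H = 6.785e+08 Pa, K = 2.795e-04.
Permissible volume V_lim = h_lim·A = 1.751e-04 · 7.832e-06 = 1.371e-09 m³.
Sliding life L = V_lim·H/(K·W) = 1.371e-09 · 6.785e+08 / (2.795e-04 · 128.5) = 25.91 m.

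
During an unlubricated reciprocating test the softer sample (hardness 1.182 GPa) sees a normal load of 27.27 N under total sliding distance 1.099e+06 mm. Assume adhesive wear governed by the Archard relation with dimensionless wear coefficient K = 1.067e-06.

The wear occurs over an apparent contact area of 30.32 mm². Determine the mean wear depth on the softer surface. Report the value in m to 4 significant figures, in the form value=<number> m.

value=8.923e-07 m

Each operation carries full precision. The intermediates are printed rounded, and a single final rounding, at 4 significant figures.
Total distance L = 1.099e+06 mm = 1099 m.
Hardness H = 1.182 GPa = 1.182e+09 Pa.
Contact area A = 30.32 mm² = 3.032e-05 m².
In SI base units: W = 27.27 N, H = 1.182e+09 Pa, K = 1.067e-06.
Apply Archard: V = K·W·L/H = 1.067e-06 · 27.27 · 1099 / 1.182e+09 = 2.705e-11 m³.
Mean wear depth h = V/A = 2.705e-11 / 3.032e-05 = 8.923e-07 m.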